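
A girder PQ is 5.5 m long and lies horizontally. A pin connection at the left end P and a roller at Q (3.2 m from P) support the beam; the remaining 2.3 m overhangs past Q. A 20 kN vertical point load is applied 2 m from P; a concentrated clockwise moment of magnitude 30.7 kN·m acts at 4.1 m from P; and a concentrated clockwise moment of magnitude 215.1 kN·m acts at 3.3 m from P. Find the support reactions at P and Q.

ΣM about P: Q_y·3.2 − 20·2 − 30.7 − 215.1 = 0 → Q_y = 285.8/3.2 = 89.3125 ≈ 89.31 kN.
ΣF_y = 0: P_y + 89.3125 − 20 = 0 → P_y = -69.31 kN.
ΣF_x = 0: no horizontal applied forces, so P_x = 0.

P_x = 0, P_y = -69.31 kN, Q_y = 89.31 kN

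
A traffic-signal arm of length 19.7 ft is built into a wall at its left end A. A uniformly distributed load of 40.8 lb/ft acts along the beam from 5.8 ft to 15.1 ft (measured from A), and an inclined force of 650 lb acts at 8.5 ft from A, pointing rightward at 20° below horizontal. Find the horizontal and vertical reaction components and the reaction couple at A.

Resultant of the distributed load: 40.8 × 9.3 = 379.44 lb at 10.45 ft from A.
ΣF_x = 0: A_x + 650·cos20° = 0 → A_x = -610.8 lb.
ΣF_y = 0: A_y − 40.8·9.3 − 650·sin20° = 0 → A_y = 601.8 lb.
ΣM about A: M_A − (40.8·9.3)·10.45 − 650·sin20°·8.5 = 0 → M_A = 5855 lb·ft.

A_x = -610.8 lb, A_y = 601.8 lb, M_A = 5855 lb·ft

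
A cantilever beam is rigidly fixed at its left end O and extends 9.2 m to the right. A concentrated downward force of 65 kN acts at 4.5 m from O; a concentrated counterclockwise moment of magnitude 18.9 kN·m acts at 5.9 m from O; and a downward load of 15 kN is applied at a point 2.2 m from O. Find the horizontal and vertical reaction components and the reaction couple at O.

O_x = 0, O_y = 80.00 kN, M_O = 306.6 kN·m

ΣF_x = 0: O_x = 0.
ΣF_y = 0: O_y − 65 − 15 = 0 → O_y = 80.00 kN.
ΣM about O: M_O − 65·4.5 + 18.9 − 15·2.2 = 0 → M_O = 306.6 kN·m.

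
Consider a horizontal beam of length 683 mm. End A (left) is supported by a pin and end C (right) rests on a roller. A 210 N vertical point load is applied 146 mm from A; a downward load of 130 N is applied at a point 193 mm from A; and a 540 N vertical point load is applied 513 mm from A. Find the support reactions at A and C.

Moments about A: C_y·683 − 210·146 − 130·193 − 540·513 = 0 → C_y = 332770/683 = 487.218 ≈ 487.2 N.
ΣF_y = 0: A_y + 487.218 − 210 − 130 − 540 = 0 → A_y = 392.8 N.
ΣF_x = 0: no horizontal applied forces, so A_x = 0.

A_x = 0, A_y = 392.8 N, C_y = 487.2 N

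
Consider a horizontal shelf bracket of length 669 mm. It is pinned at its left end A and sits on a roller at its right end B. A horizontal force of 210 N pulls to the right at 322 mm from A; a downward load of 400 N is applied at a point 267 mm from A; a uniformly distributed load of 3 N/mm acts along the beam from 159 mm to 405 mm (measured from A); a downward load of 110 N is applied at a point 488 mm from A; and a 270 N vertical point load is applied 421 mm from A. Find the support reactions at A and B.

A_x = -210.0 N, A_y = 797.1 N, B_y = 720.9 N

Resultant of the distributed load: 3 × 246 = 738 N at 282 mm from A.
Moments about A: B_y·669 − 400·267 − (3·246)·282 − 110·488 − 270·421 = 0 → B_y = 482266/669 = 720.876 ≈ 720.9 N.
ΣF_y = 0: A_y + 720.876 − 400 − 3·246 − 110 − 270 = 0 → A_y = 797.1 N.
ΣF_x = 0: A_x + 210 = 0 → A_x = -210.0 N.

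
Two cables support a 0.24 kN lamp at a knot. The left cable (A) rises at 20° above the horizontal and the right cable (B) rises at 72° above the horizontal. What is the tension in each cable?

ΣF_x = 0: −T_A·cos20° + T_B·cos72° = 0 → T_B = 3.04091·T_A.
ΣF_y = 0: T_A·sin20° + T_B·sin72° = 0.24.
Substitute: T_A·(0.34202 + 3.04091·0.951057) = 0.24 → T_A = 0.0742092 ≈ 0.07421 kN.
Then T_B = 3.04091 × 0.0742092 = 0.2257 kN.

T_A = 0.07421 kN, T_B = 0.2257 kN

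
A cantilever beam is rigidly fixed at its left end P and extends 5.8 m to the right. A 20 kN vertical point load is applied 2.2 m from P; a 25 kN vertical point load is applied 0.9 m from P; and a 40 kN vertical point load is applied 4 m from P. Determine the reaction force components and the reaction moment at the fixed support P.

ΣF_x = 0: P_x = 0.
ΣF_y = 0: P_y − 20 − 25 − 40 = 0 → P_y = 85.00 kN.
ΣM about P: M_P − 20·2.2 − 25·0.9 − 40·4 = 0 → M_P = 226.5 kN·m.

P_x = 0, P_y = 85.00 kN, M_P = 226.5 kN·m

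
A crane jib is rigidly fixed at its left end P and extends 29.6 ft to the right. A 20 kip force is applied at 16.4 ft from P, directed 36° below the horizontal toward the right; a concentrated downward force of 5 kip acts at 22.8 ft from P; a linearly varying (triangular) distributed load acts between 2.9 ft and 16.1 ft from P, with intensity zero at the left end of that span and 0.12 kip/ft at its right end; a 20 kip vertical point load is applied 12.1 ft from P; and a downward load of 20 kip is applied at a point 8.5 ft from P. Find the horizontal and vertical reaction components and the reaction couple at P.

P_x = -16.18 kip, P_y = 57.55 kip, M_P = 728.1 kip·ft

Resultant of the triangular load: ½ × 0.12 × 13.2 = 0.792 kip, acting at 11.7 ft from P (one-third of the span from the peak).
ΣF_x = 0: P_x + 20·cos36° = 0 → P_x = -16.18 kip.
ΣF_y = 0: P_y − 20·sin36° − 5 − ½·0.12·13.2 − 20 − 20 = 0 → P_y = 57.55 kip.
ΣM about P: M_P − 20·sin36°·16.4 − 5·22.8 − (½·0.12·13.2)·11.7 − 20·12.1 − 20·8.5 = 0 → M_P = 728.1 kip·ft.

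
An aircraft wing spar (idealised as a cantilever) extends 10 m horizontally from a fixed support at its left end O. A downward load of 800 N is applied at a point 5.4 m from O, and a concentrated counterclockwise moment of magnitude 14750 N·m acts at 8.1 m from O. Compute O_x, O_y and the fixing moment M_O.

ΣF_x = 0: O_x = 0.
ΣF_y = 0: O_y − 800 = 0 → O_y = 800.0 N.
ΣM about O: M_O − 800·5.4 + 14750 = 0 → M_O = -10430 N·m.

O_x = 0, O_y = 800.0 N, M_O = -10430 N·m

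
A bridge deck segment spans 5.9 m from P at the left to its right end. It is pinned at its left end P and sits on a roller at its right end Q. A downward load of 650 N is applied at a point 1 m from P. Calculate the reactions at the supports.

P_x = 0, P_y = 539.8 N, Q_y = 110.2 N

ΣM about P: Q_y·5.9 − 650·1 = 0 → Q_y = 650/5.9 = 110.169 ≈ 110.2 N.
ΣF_y = 0: P_y + 110.169 − 650 = 0 → P_y = 539.8 N.
ΣF_x = 0: no horizontal applied forces, so P_x = 0.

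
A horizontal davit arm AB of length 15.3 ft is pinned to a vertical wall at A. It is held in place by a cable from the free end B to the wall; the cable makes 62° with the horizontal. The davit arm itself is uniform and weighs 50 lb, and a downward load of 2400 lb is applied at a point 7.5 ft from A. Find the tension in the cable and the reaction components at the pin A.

ΣM about A: T·sin62°·15.3 − 50·7.65 − 2400·7.5 = 0 → T = 18382.5/(15.3·0.882948) = 1360.75 ≈ 1361 lb.
ΣF_x = 0: A_x − T·cos62° = 0 → A_x = 1360.75 × 0.469472 = 638.8 lb.
ΣF_y = 0: A_y + T·sin62° − 50 − 2400 = 0 → A_y = 2450 − 1360.75 × 0.882948 = 1249 lb.

T = 1361 lb, A_x = 638.8 lb, A_y = 1249 lb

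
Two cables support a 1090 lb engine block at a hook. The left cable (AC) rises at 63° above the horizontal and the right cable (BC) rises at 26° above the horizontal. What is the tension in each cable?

T_AC = 979.8 lb, T_BC = 494.9 lb

ΣF_x = 0: −T_AC·cos63° + T_BC·cos26° = 0 → T_BC = 0.505111·T_AC.
ΣF_y = 0: T_AC·sin63° + T_BC·sin26° = 1090.
Substitute: T_AC·(0.891007 + 0.505111·0.438371) = 1090 → T_AC = 979.834 ≈ 979.8 lb.
Then T_BC = 0.505111 × 979.834 = 494.9 lb.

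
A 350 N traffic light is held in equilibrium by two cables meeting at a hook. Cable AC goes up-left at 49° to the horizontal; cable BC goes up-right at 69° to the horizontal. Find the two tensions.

T_AC = 142.1 N, T_BC = 260.1 N

ΣF_x = 0: −T_AC·cos49° + T_BC·cos69° = 0 → T_BC = 1.83069·T_AC.
ΣF_y = 0: T_AC·sin49° + T_BC·sin69° = 350.
Substitute: T_AC·(0.75471 + 1.83069·0.93358) = 350 → T_AC = 142.057 ≈ 142.1 N.
Then T_BC = 1.83069 × 142.057 = 260.1 N.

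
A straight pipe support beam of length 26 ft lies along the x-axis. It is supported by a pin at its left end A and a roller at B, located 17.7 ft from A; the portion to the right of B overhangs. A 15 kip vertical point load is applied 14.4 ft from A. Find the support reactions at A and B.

A_x = 0, A_y = 2.797 kip, B_y = 12.20 kip

Moments about A: B_y·17.7 − 15·14.4 = 0 → B_y = 216/17.7 = 12.2034 ≈ 12.20 kip.
ΣF_y = 0: A_y + 12.2034 − 15 = 0 → A_y = 2.797 kip.
ΣF_x = 0: no horizontal applied forces, so A_x = 0.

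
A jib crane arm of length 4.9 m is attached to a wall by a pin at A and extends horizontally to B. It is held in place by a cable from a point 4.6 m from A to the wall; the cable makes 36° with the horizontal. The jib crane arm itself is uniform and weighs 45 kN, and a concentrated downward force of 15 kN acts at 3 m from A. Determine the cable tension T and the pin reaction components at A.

T = 57.42 kN, A_x = 46.45 kN, A_y = 26.25 kN

ΣM about A: T·sin36°·4.6 − 45·2.45 − 15·3 = 0 → T = 155.25/(4.6·0.587785) = 57.419 ≈ 57.42 kN.
ΣF_x = 0: A_x − T·cos36° = 0 → A_x = 57.419 × 0.809017 = 46.45 kN.
ΣF_y = 0: A_y + T·sin36° − 45 − 15 = 0 → A_y = 60 − 57.419 × 0.587785 = 26.25 kN.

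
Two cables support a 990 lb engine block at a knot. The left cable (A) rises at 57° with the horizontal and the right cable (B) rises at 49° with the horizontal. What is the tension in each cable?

T_A = 675.7 lb, T_B = 560.9 lb

ΣF_x = 0: −T_A·cos57° + T_B·cos49° = 0 → T_B = 0.830168·T_A.
ΣF_y = 0: T_A·sin57° + T_B·sin49° = 990.
Substitute: T_A·(0.838671 + 0.830168·0.75471) = 990 → T_A = 675.672 ≈ 675.7 lb.
Then T_B = 0.830168 × 675.672 = 560.9 lb.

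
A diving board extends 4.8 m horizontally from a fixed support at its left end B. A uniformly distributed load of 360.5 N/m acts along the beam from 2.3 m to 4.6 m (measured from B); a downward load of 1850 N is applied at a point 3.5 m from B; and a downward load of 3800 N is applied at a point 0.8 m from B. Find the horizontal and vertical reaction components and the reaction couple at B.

Resultant of the distributed load: 360.5 × 2.3 = 829.15 N at 3.45 m from B.
ΣF_x = 0: B_x = 0.
ΣF_y = 0: B_y − 360.5·2.3 − 1850 − 3800 = 0 → B_y = 6479 N.
ΣM about B: M_B − (360.5·2.3)·3.45 − 1850·3.5 − 3800·0.8 = 0 → M_B = 12380 N·m.

B_x = 0, B_y = 6479 N, M_B = 12380 N·m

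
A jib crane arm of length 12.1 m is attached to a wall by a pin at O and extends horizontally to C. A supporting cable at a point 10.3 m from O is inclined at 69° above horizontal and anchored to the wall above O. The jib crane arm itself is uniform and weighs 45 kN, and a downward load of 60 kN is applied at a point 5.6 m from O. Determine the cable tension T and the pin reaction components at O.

ΣM about O: T·sin69°·10.3 − 45·6.05 − 60·5.6 = 0 → T = 608.25/(10.3·0.93358) = 63.2548 ≈ 63.25 kN.
ΣF_x = 0: O_x − T·cos69° = 0 → O_x = 63.2548 × 0.358368 = 22.67 kN.
ΣF_y = 0: O_y + T·sin69° − 45 − 60 = 0 → O_y = 105 − 63.2548 × 0.93358 = 45.95 kN.

T = 63.25 kN, O_x = 22.67 kN, O_y = 45.95 kN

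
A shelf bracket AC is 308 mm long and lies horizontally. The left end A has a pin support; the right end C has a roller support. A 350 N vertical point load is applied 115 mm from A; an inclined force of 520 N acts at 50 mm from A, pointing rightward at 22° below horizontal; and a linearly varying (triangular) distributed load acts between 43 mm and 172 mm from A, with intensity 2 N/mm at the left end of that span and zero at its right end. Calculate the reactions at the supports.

Resultant of the triangular load: ½ × 2 × 129 = 129 N, acting at 86 mm from A (one-third of the span from the peak).
ΣM about A: C_y·308 − 350·115 − 520·sin22°·50 − (½·2·129)·86 = 0 → C_y = 61083.8/308 = 198.324 ≈ 198.3 N.
ΣF_y = 0: A_y + 198.324 − 350 − 520·sin22° − ½·2·129 = 0 → A_y = 475.5 N.
ΣF_x = 0: A_x + 520·cos22° = 0 → A_x = -482.1 N.

A_x = -482.1 N, A_y = 475.5 N, C_y = 198.3 N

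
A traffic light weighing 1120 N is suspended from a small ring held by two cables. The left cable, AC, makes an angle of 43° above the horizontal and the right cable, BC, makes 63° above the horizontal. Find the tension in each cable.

T_AC = 529.0 N, T_BC = 852.1 N

ΣF_x = 0: −T_AC·cos43° + T_BC·cos63° = 0 → T_BC = 1.61094·T_AC.
ΣF_y = 0: T_AC·sin43° + T_BC·sin63° = 1120.
Substitute: T_AC·(0.681998 + 1.61094·0.891007) = 1120 → T_AC = 528.961 ≈ 529.0 N.
Then T_BC = 1.61094 × 528.961 = 852.1 N.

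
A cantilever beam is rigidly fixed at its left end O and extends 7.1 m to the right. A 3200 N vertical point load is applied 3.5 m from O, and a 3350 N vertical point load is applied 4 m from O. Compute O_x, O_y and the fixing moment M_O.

ΣF_x = 0: O_x = 0.
ΣF_y = 0: O_y − 3200 − 3350 = 0 → O_y = 6550 N.
ΣM about O: M_O − 3200·3.5 − 3350·4 = 0 → M_O = 24600 N·m.

O_x = 0, O_y = 6550 N, M_O = 24600 N·m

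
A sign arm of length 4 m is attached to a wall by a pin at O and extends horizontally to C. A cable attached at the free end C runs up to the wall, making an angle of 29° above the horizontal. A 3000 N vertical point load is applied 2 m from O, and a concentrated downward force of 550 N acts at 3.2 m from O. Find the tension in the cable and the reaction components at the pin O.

ΣM about O: T·sin29°·4 − 3000·2 − 550·3.2 = 0 → T = 7760/(4·0.48481) = 4001.57 ≈ 4002 N.
ΣF_x = 0: O_x − T·cos29° = 0 → O_x = 4001.57 × 0.87462 = 3500 N.
ΣF_y = 0: O_y + T·sin29° − 3000 − 550 = 0 → O_y = 3550 − 4001.57 × 0.48481 = 1610 N.

T = 4002 N, O_x = 3500 N, O_y = 1610 N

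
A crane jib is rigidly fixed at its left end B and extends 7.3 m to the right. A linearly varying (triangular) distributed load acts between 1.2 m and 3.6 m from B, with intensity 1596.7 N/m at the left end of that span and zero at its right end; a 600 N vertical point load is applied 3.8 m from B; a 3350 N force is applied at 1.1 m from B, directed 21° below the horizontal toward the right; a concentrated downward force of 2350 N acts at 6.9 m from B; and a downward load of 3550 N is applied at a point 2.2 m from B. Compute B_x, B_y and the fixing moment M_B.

Resultant of the triangular load: ½ × 1596.7 × 2.4 = 1916.04 N, acting at 2 m from B (one-third of the span from the peak).
ΣF_x = 0: B_x + 3350·cos21° = 0 → B_x = -3127 N.
ΣF_y = 0: B_y − ½·1596.7·2.4 − 600 − 3350·sin21° − 2350 − 3550 = 0 → B_y = 9617 N.
ΣM about B: M_B − (½·1596.7·2.4)·2 − 600·3.8 − 3350·sin21°·1.1 − 2350·6.9 − 3550·2.2 = 0 → M_B = 31460 N·m.

B_x = -3127 N, B_y = 9617 N, M_B = 31460 N·m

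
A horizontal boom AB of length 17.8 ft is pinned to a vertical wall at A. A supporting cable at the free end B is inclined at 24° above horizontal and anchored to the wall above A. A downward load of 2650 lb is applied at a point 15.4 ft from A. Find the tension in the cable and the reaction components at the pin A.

T = 5637 lb, A_x = 5149 lb, A_y = 357.3 lb

ΣM about A: T·sin24°·17.8 − 2650·15.4 = 0 → T = 40810/(17.8·0.406737) = 5636.8 ≈ 5637 lb.
ΣF_x = 0: A_x − T·cos24° = 0 → A_x = 5636.8 × 0.913545 = 5149 lb.
ΣF_y = 0: A_y + T·sin24° − 2650 = 0 → A_y = 2650 − 5636.8 × 0.406737 = 357.3 lb.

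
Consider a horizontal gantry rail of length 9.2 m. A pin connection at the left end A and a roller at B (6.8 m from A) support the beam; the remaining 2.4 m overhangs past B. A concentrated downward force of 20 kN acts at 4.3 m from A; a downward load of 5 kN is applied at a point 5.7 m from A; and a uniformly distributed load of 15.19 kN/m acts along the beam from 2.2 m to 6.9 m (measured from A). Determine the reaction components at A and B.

Resultant of the distributed load: 15.19 × 4.7 = 71.393 kN at 4.55 m from A.
Taking moments about A: B_y·6.8 − 20·4.3 − 5·5.7 − (15.19·4.7)·4.55 = 0 → B_y = 439.33815/6.8 = 64.6086 ≈ 64.61 kN.
ΣF_y = 0: A_y + 64.6086 − 20 − 5 − 15.19·4.7 = 0 → A_y = 31.78 kN.
ΣF_x = 0: no horizontal applied forces, so A_x = 0.

A_x = 0, A_y = 31.78 kN, B_y = 64.61 kN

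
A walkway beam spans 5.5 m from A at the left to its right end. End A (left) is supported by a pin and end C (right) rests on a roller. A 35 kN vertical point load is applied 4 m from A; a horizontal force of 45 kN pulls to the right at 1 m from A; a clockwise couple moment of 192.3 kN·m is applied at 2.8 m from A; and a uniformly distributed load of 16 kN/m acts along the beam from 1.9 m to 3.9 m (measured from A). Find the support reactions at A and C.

Resultant of the distributed load: 16 × 2 = 32 kN at 2.9 m from A.
ΣM about A: C_y·5.5 − 35·4 − 192.3 − (16·2)·2.9 = 0 → C_y = 425.1/5.5 = 77.2909 ≈ 77.29 kN.
ΣF_y = 0: A_y + 77.2909 − 35 − 16·2 = 0 → A_y = -10.29 kN.
ΣF_x = 0: A_x + 45 = 0 → A_x = -45.00 kN.

A_x = -45.00 kN, A_y = -10.29 kN, C_y = 77.29 kN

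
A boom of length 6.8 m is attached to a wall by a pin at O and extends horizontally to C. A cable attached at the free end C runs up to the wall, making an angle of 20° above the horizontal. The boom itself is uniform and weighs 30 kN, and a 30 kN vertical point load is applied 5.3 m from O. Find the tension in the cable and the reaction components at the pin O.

T = 112.2 kN, O_x = 105.5 kN, O_y = 21.62 kN

ΣM about O: T·sin20°·6.8 − 30·3.4 − 30·5.3 = 0 → T = 261/(6.8·0.34202) = 112.223 ≈ 112.2 kN.
ΣF_x = 0: O_x − T·cos20° = 0 → O_x = 112.223 × 0.939693 = 105.5 kN.
ΣF_y = 0: O_y + T·sin20° − 30 − 30 = 0 → O_y = 60 − 112.223 × 0.34202 = 21.62 kN.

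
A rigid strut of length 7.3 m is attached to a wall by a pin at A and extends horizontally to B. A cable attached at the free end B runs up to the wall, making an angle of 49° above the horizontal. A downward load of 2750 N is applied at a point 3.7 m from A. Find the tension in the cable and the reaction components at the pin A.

ΣM about A: T·sin49°·7.3 − 2750·3.7 = 0 → T = 10175/(7.3·0.75471) = 1846.85 ≈ 1847 N.
ΣF_x = 0: A_x − T·cos49° = 0 → A_x = 1846.85 × 0.656059 = 1212 N.
ΣF_y = 0: A_y + T·sin49° − 2750 = 0 → A_y = 2750 − 1846.85 × 0.75471 = 1356 N.

T = 1847 N, A_x = 1212 N, A_y = 1356 N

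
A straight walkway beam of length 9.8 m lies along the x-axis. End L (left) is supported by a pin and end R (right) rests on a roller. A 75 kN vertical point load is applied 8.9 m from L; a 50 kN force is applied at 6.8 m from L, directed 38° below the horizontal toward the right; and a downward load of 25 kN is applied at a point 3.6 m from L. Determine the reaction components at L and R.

ΣM about L: R_y·9.8 − 75·8.9 − 50·sin38°·6.8 − 25·3.6 = 0 → R_y = 966.825/9.8 = 98.6556 ≈ 98.66 kN.
ΣF_y = 0: L_y + 98.6556 − 75 − 50·sin38° − 25 = 0 → L_y = 32.13 kN.
ΣF_x = 0: L_x + 50·cos38° = 0 → L_x = -39.40 kN.

L_x = -39.40 kN, L_y = 32.13 kN, R_y = 98.66 kN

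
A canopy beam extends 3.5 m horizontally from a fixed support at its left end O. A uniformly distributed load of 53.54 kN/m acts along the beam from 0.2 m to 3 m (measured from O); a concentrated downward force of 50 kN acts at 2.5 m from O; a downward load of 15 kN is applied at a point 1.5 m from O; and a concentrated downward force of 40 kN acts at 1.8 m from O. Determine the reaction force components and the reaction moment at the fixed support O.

Resultant of the distributed load: 53.54 × 2.8 = 149.912 kN at 1.6 m from O.
ΣF_x = 0: O_x = 0.
ΣF_y = 0: O_y − 53.54·2.8 − 50 − 15 − 40 = 0 → O_y = 254.9 kN.
ΣM about O: M_O − (53.54·2.8)·1.6 − 50·2.5 − 15·1.5 − 40·1.8 = 0 → M_O = 459.4 kN·m.

O_x = 0, O_y = 254.9 kN, M_O = 459.4 kN·m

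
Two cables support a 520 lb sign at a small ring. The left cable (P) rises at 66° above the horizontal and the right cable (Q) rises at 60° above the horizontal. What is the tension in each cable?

ΣF_x = 0: −T_P·cos66° + T_Q·cos60° = 0 → T_Q = 0.813473·T_P.
ΣF_y = 0: T_P·sin66° + T_Q·sin60° = 520.
Substitute: T_P·(0.913545 + 0.813473·0.866025) = 520 → T_P = 321.378 ≈ 321.4 lb.
Then T_Q = 0.813473 × 321.378 = 261.4 lb.

T_P = 321.4 lb, T_Q = 261.4 lb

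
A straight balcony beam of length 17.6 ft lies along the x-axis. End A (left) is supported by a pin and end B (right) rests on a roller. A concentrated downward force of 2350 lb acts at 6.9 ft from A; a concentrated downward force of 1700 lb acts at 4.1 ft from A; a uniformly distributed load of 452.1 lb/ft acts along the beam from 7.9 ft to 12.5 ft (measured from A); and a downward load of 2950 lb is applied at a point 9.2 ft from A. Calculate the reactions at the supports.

Resultant of the distributed load: 452.1 × 4.6 = 2079.66 lb at 10.2 ft from A.
Moments about A: B_y·17.6 − 2350·6.9 − 1700·4.1 − (452.1·4.6)·10.2 − 2950·9.2 = 0 → B_y = 71537.532/17.6 = 4064.63 ≈ 4065 lb.
ΣF_y = 0: A_y + 4064.63 − 2350 − 1700 − 452.1·4.6 − 2950 = 0 → A_y = 5015 lb.
ΣF_x = 0: no horizontal applied forces, so A_x = 0.

A_x = 0, A_y = 5015 lb, B_y = 4065 lb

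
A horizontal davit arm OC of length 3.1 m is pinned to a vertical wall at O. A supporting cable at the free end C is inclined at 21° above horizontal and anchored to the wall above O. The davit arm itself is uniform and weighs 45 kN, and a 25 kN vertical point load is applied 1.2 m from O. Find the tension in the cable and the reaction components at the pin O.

ΣM about O: T·sin21°·3.1 − 45·1.55 − 25·1.2 = 0 → T = 99.75/(3.1·0.358368) = 89.7888 ≈ 89.79 kN.
ΣF_x = 0: O_x − T·cos21° = 0 → O_x = 89.7888 × 0.93358 = 83.83 kN.
ΣF_y = 0: O_y + T·sin21° − 45 − 25 = 0 → O_y = 70 − 89.7888 × 0.358368 = 37.82 kN.

T = 89.79 kN, O_x = 83.83 kN, O_y = 37.82 kN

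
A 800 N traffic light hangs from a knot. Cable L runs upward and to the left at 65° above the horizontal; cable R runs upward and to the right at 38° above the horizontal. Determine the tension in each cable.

T_L = 647.0 N, T_R = 347.0 N

ΣF_x = 0: −T_L·cos65° + T_R·cos38° = 0 → T_R = 0.53631·T_L.
ΣF_y = 0: T_L·sin65° + T_R·sin38° = 800.
Substitute: T_L·(0.906308 + 0.53631·0.615661) = 800 → T_L = 646.991 ≈ 647.0 N.
Then T_R = 0.53631 × 646.991 = 347.0 N.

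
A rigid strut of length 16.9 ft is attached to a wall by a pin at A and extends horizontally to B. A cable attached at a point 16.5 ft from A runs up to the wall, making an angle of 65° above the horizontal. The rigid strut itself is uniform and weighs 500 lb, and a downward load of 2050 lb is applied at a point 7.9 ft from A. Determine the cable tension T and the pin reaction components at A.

ΣM about A: T·sin65°·16.5 − 500·8.45 − 2050·7.9 = 0 → T = 20420/(16.5·0.906308) = 1365.51 ≈ 1366 lb.
ΣF_x = 0: A_x − T·cos65° = 0 → A_x = 1365.51 × 0.422618 = 577.1 lb.
ΣF_y = 0: A_y + T·sin65° − 500 − 2050 = 0 → A_y = 2550 − 1365.51 × 0.906308 = 1312 lb.

T = 1366 lb, A_x = 577.1 lb, A_y = 1312 lb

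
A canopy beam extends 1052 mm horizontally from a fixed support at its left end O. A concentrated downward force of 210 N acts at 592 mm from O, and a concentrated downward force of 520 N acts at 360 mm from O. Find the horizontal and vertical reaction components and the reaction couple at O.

O_x = 0, O_y = 730.0 N, M_O = 311500 N·mm

ΣF_x = 0: O_x = 0.
ΣF_y = 0: O_y − 210 − 520 = 0 → O_y = 730.0 N.
ΣM about O: M_O − 210·592 − 520·360 = 0 → M_O = 311500 N·mm.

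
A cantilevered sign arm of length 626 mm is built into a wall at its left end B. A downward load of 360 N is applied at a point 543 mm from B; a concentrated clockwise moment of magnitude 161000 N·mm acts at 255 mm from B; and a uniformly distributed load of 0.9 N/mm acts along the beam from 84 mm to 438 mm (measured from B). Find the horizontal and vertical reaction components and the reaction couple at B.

Resultant of the distributed load: 0.9 × 354 = 318.6 N at 261 mm from B.
ΣF_x = 0: B_x = 0.
ΣF_y = 0: B_y − 360 − 0.9·354 = 0 → B_y = 678.6 N.
ΣM about B: M_B − 360·543 − 161000 − (0.9·354)·261 = 0 → M_B = 439600 N·mm.

B_x = 0, B_y = 678.6 N, M_B = 439600 N·mm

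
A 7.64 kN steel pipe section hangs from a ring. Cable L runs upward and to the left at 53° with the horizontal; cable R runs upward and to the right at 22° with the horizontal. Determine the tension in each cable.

T_L = 7.334 kN, T_R = 4.760 kN

ΣF_x = 0: −T_L·cos53° + T_R·cos22° = 0 → T_R = 0.649078·T_L.
ΣF_y = 0: T_L·sin53° + T_R·sin22° = 7.64.
Substitute: T_L·(0.798636 + 0.649078·0.374607) = 7.64 → T_L = 7.33357 ≈ 7.334 kN.
Then T_R = 0.649078 × 7.33357 = 4.760 kN.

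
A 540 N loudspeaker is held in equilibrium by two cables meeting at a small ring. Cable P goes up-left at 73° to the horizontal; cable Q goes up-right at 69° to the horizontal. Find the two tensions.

ΣF_x = 0: −T_P·cos73° + T_Q·cos69° = 0 → T_Q = 0.815842·T_P.
ΣF_y = 0: T_P·sin73° + T_Q·sin69° = 540.
Substitute: T_P·(0.956305 + 0.815842·0.93358) = 540 → T_P = 314.327 ≈ 314.3 N.
Then T_Q = 0.815842 × 314.327 = 256.4 N.

T_P = 314.3 N, T_Q = 256.4 N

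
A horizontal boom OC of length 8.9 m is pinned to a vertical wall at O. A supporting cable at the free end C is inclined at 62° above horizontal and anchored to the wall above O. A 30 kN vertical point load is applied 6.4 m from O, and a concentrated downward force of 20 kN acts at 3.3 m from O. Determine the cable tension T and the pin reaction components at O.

ΣM about O: T·sin62°·8.9 − 30·6.4 − 20·3.3 = 0 → T = 258/(8.9·0.882948) = 32.8318 ≈ 32.83 kN.
ΣF_x = 0: O_x − T·cos62° = 0 → O_x = 32.8318 × 0.469472 = 15.41 kN.
ΣF_y = 0: O_y + T·sin62° − 30 − 20 = 0 → O_y = 50 − 32.8318 × 0.882948 = 21.01 kN.

T = 32.83 kN, O_x = 15.41 kN, O_y = 21.01 kN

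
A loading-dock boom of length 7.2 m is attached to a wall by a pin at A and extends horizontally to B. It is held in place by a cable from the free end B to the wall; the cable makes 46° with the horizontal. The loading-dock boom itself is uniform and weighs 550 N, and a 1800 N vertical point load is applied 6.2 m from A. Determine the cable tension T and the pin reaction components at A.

ΣM about A: T·sin46°·7.2 − 550·3.6 − 1800·6.2 = 0 → T = 13140/(7.2·0.71934) = 2537.05 ≈ 2537 N.
ΣF_x = 0: A_x − T·cos46° = 0 → A_x = 2537.05 × 0.694658 = 1762 N.
ΣF_y = 0: A_y + T·sin46° − 550 − 1800 = 0 → A_y = 2350 − 2537.05 × 0.71934 = 525.0 N.

T = 2537 N, A_x = 1762 N, A_y = 525.0 N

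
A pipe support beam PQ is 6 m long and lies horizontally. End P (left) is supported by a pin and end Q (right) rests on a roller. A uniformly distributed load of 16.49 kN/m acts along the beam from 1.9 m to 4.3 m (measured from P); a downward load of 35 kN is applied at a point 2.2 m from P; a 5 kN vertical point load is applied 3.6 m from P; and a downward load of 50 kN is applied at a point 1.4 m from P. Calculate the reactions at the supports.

P_x = 0, P_y = 81.63 kN, Q_y = 47.95 kN

Resultant of the distributed load: 16.49 × 2.4 = 39.576 kN at 3.1 m from P.
Taking moments about P: Q_y·6 − (16.49·2.4)·3.1 − 35·2.2 − 5·3.6 − 50·1.4 = 0 → Q_y = 287.6856/6 = 47.9476 ≈ 47.95 kN.
ΣF_y = 0: P_y + 47.9476 − 16.49·2.4 − 35 − 5 − 50 = 0 → P_y = 81.63 kN.
ΣF_x = 0: no horizontal applied forces, so P_x = 0.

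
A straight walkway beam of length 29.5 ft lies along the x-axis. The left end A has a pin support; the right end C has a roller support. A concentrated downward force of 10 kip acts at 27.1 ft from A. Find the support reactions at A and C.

ΣM about A: C_y·29.5 − 10·27.1 = 0 → C_y = 271/29.5 = 9.18644 ≈ 9.186 kip.
ΣF_y = 0: A_y + 9.18644 − 10 = 0 → A_y = 0.8136 kip.
ΣF_x = 0: no horizontal applied forces, so A_x = 0.

A_x = 0, A_y = 0.8136 kip, C_y = 9.186 kip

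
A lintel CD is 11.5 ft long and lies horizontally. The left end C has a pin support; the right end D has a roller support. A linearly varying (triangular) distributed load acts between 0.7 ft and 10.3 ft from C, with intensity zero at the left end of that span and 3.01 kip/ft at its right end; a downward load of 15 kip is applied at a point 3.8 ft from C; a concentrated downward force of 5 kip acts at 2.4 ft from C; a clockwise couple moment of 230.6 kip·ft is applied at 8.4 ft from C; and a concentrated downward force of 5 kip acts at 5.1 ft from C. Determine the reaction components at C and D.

C_x = 0, C_y = 2.258 kip, D_y = 37.19 kip

Resultant of the triangular load: ½ × 3.01 × 9.6 = 14.448 kip, acting at 7.1 ft from C (one-third of the span from the peak).
Moments about C: D_y·11.5 − (½·3.01·9.6)·7.1 − 15·3.8 − 5·2.4 − 230.6 − 5·5.1 = 0 → D_y = 427.6808/11.5 = 37.1896 ≈ 37.19 kip.
ΣF_y = 0: C_y + 37.1896 − ½·3.01·9.6 − 15 − 5 − 5 = 0 → C_y = 2.258 kip.
ΣF_x = 0: no horizontal applied forces, so C_x = 0.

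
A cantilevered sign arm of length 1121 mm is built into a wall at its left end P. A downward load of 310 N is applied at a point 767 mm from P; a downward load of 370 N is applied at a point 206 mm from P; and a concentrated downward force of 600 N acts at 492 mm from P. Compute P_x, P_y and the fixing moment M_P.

P_x = 0, P_y = 1280 N, M_P = 609200 N·mm

ΣF_x = 0: P_x = 0.
ΣF_y = 0: P_y − 310 − 370 − 600 = 0 → P_y = 1280 N.
ΣM about P: M_P − 310·767 − 370·206 − 600·492 = 0 → M_P = 609200 N·mm.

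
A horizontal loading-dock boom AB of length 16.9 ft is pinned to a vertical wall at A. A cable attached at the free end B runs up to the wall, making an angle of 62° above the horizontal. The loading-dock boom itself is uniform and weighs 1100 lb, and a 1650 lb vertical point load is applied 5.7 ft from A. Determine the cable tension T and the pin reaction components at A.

ΣM about A: T·sin62°·16.9 − 1100·8.45 − 1650·5.7 = 0 → T = 18700/(16.9·0.882948) = 1253.2 ≈ 1253 lb.
ΣF_x = 0: A_x − T·cos62° = 0 → A_x = 1253.2 × 0.469472 = 588.3 lb.
ΣF_y = 0: A_y + T·sin62° − 1100 − 1650 = 0 → A_y = 2750 − 1253.2 × 0.882948 = 1643 lb.

T = 1253 lb, A_x = 588.3 lb, A_y = 1643 lb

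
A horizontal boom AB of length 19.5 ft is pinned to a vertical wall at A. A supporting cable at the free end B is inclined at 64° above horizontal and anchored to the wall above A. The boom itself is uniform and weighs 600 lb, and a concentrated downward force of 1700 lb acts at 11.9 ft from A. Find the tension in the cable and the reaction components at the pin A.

ΣM about A: T·sin64°·19.5 − 600·9.75 − 1700·11.9 = 0 → T = 26080/(19.5·0.898794) = 1488.03 ≈ 1488 lb.
ΣF_x = 0: A_x − T·cos64° = 0 → A_x = 1488.03 × 0.438371 = 652.3 lb.
ΣF_y = 0: A_y + T·sin64° − 600 − 1700 = 0 → A_y = 2300 − 1488.03 × 0.898794 = 962.6 lb.

T = 1488 lb, A_x = 652.3 lb, A_y = 962.6 lb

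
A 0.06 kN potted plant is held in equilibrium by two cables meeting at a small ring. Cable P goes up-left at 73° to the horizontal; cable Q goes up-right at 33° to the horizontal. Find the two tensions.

T_P = 0.05235 kN, T_Q = 0.01825 kN

ΣF_x = 0: −T_P·cos73° + T_Q·cos33° = 0 → T_Q = 0.348613·T_P.
ΣF_y = 0: T_P·sin73° + T_Q·sin33° = 0.06.
Substitute: T_P·(0.956305 + 0.348613·0.544639) = 0.06 → T_P = 0.0523481 ≈ 0.05235 kN.
Then T_Q = 0.348613 × 0.0523481 = 0.01825 kN.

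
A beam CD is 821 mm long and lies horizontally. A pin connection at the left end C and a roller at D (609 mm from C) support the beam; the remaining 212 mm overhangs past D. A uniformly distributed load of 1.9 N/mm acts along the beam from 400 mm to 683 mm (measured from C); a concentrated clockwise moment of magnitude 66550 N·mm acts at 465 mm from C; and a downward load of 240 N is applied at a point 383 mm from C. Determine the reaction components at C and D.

Resultant of the distributed load: 1.9 × 283 = 537.7 N at 541.5 mm from C.
Moments about C: D_y·609 − (1.9·283)·541.5 − 66550 − 240·383 = 0 → D_y = 449634.55/609 = 738.316 ≈ 738.3 N.
ΣF_y = 0: C_y + 738.316 − 1.9·283 − 240 = 0 → C_y = 39.38 N.
ΣF_x = 0: no horizontal applied forces, so C_x = 0.

C_x = 0, C_y = 39.38 N, D_y = 738.3 N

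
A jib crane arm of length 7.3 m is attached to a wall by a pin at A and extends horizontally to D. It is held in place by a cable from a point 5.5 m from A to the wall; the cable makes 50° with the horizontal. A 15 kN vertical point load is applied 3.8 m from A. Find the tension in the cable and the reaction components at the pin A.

ΣM about A: T·sin50°·5.5 − 15·3.8 = 0 → T = 57/(5.5·0.766044) = 13.5288 ≈ 13.53 kN.
ΣF_x = 0: A_x − T·cos50° = 0 → A_x = 13.5288 × 0.642788 = 8.696 kN.
ΣF_y = 0: A_y + T·sin50° − 15 = 0 → A_y = 15 − 13.5288 × 0.766044 = 4.636 kN.

T = 13.53 kN, A_x = 8.696 kN, A_y = 4.636 kN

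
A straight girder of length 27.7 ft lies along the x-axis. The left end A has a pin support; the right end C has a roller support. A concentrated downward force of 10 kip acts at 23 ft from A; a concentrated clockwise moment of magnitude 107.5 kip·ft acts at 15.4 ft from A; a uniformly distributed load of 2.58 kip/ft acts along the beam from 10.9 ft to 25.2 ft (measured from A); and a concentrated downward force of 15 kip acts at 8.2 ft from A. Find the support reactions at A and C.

Resultant of the distributed load: 2.58 × 14.3 = 36.894 kip at 18.05 ft from A.
Taking moments about A: C_y·27.7 − 10·23 − 107.5 − (2.58·14.3)·18.05 − 15·8.2 = 0 → C_y = 1126.4367/27.7 = 40.6656 ≈ 40.67 kip.
ΣF_y = 0: A_y + 40.6656 − 10 − 2.58·14.3 − 15 = 0 → A_y = 21.23 kip.
ΣF_x = 0: no horizontal applied forces, so A_x = 0.

A_x = 0, A_y = 21.23 kip, C_y = 40.67 kip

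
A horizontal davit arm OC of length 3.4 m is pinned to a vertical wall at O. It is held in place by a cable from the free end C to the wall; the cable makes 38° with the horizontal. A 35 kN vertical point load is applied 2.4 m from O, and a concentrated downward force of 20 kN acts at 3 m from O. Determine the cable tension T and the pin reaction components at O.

T = 68.79 kN, O_x = 54.21 kN, O_y = 12.65 kN

ΣM about O: T·sin38°·3.4 − 35·2.4 − 20·3 = 0 → T = 144/(3.4·0.615661) = 68.7926 ≈ 68.79 kN.
ΣF_x = 0: O_x − T·cos38° = 0 → O_x = 68.7926 × 0.788011 = 54.21 kN.
ΣF_y = 0: O_y + T·sin38° − 35 − 20 = 0 → O_y = 55 − 68.7926 × 0.615661 = 12.65 kN.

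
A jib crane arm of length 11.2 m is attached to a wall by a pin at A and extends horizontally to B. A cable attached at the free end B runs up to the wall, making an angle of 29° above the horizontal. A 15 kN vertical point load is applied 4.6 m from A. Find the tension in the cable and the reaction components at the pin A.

ΣM about A: T·sin29°·11.2 − 15·4.6 = 0 → T = 69/(11.2·0.48481) = 12.7075 ≈ 12.71 kN.
ΣF_x = 0: A_x − T·cos29° = 0 → A_x = 12.7075 × 0.87462 = 11.11 kN.
ΣF_y = 0: A_y + T·sin29° − 15 = 0 → A_y = 15 − 12.7075 × 0.48481 = 8.839 kN.

T = 12.71 kN, A_x = 11.11 kN, A_y = 8.839 kN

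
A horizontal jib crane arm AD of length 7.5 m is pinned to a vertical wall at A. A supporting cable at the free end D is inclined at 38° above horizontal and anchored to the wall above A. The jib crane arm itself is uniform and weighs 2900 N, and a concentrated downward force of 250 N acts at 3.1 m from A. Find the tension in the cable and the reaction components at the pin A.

ΣM about A: T·sin38°·7.5 − 2900·3.75 − 250·3.1 = 0 → T = 11650/(7.5·0.615661) = 2523.03 ≈ 2523 N.
ΣF_x = 0: A_x − T·cos38° = 0 → A_x = 2523.03 × 0.788011 = 1988 N.
ΣF_y = 0: A_y + T·sin38° − 2900 − 250 = 0 → A_y = 3150 − 2523.03 × 0.615661 = 1597 N.

T = 2523 N, A_x = 1988 N, A_y = 1597 N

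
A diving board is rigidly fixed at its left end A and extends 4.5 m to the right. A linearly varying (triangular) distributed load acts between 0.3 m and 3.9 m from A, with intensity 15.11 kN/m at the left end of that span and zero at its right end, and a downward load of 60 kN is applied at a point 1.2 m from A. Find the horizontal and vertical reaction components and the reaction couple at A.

A_x = 0, A_y = 87.20 kN, M_A = 112.8 kN·m

Resultant of the triangular load: ½ × 15.11 × 3.6 = 27.198 kN, acting at 1.5 m from A (one-third of the span from the peak).
ΣF_x = 0: A_x = 0.
ΣF_y = 0: A_y − ½·15.11·3.6 − 60 = 0 → A_y = 87.20 kN.
ΣM about A: M_A − (½·15.11·3.6)·1.5 − 60·1.2 = 0 → M_A = 112.8 kN·m.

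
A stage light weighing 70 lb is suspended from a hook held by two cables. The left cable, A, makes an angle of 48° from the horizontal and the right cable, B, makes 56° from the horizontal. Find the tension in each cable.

ΣF_x = 0: −T_A·cos48° + T_B·cos56° = 0 → T_B = 1.1966·T_A.
ΣF_y = 0: T_A·sin48° + T_B·sin56° = 70.
Substitute: T_A·(0.743145 + 1.1966·0.829038) = 70 → T_A = 40.3418 ≈ 40.34 lb.
Then T_B = 1.1966 × 40.3418 = 48.27 lb.

T_A = 40.34 lb, T_B = 48.27 lb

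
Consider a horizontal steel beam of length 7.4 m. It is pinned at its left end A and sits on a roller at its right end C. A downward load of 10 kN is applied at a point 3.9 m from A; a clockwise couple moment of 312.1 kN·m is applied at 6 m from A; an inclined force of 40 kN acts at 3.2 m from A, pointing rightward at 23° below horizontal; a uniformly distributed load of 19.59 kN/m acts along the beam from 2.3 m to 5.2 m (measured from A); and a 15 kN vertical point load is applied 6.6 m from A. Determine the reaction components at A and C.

Resultant of the distributed load: 19.59 × 2.9 = 56.811 kN at 3.75 m from A.
ΣM about A: C_y·7.4 − 10·3.9 − 312.1 − 40·sin23°·3.2 − (19.59·2.9)·3.75 − 15·6.6 = 0 → C_y = 713.155/7.4 = 96.3723 ≈ 96.37 kN.
ΣF_y = 0: A_y + 96.3723 − 10 − 40·sin23° − 19.59·2.9 − 15 = 0 → A_y = 1.068 kN.
ΣF_x = 0: A_x + 40·cos23° = 0 → A_x = -36.82 kN.

A_x = -36.82 kN, A_y = 1.068 kN, C_y = 96.37 kN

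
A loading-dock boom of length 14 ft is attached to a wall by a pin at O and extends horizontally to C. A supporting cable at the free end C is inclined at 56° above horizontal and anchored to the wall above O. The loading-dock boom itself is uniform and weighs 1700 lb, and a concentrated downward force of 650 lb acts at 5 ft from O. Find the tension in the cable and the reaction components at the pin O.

T = 1305 lb, O_x = 729.9 lb, O_y = 1268 lb

ΣM about O: T·sin56°·14 − 1700·7 − 650·5 = 0 → T = 15150/(14·0.829038) = 1305.3 ≈ 1305 lb.
ΣF_x = 0: O_x − T·cos56° = 0 → O_x = 1305.3 × 0.559193 = 729.9 lb.
ΣF_y = 0: O_y + T·sin56° − 1700 − 650 = 0 → O_y = 2350 − 1305.3 × 0.829038 = 1268 lb.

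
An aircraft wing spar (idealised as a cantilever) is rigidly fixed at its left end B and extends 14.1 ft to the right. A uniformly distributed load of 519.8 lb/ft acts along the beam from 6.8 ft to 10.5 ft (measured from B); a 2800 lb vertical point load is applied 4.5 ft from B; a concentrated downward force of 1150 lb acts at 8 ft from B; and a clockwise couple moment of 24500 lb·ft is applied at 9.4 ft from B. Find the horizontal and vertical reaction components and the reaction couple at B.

B_x = 0, B_y = 5873 lb, M_B = 62940 lb·ft

Resultant of the distributed load: 519.8 × 3.7 = 1923.26 lb at 8.65 ft from B.
ΣF_x = 0: B_x = 0.
ΣF_y = 0: B_y − 519.8·3.7 − 2800 − 1150 = 0 → B_y = 5873 lb.
ΣM about B: M_B − (519.8·3.7)·8.65 − 2800·4.5 − 1150·8 − 24500 = 0 → M_B = 62940 lb·ft.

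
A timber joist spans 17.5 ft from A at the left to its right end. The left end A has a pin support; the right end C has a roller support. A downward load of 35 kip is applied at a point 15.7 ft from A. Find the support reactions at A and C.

Moments about A: C_y·17.5 − 35·15.7 = 0 → C_y = 549.5/17.5 = 31.40 kip.
ΣF_y = 0: A_y + 31.4 − 35 = 0 → A_y = 3.600 kip.
ΣF_x = 0: no horizontal applied forces, so A_x = 0.

A_x = 0, A_y = 3.600 kip, C_y = 31.40 kip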